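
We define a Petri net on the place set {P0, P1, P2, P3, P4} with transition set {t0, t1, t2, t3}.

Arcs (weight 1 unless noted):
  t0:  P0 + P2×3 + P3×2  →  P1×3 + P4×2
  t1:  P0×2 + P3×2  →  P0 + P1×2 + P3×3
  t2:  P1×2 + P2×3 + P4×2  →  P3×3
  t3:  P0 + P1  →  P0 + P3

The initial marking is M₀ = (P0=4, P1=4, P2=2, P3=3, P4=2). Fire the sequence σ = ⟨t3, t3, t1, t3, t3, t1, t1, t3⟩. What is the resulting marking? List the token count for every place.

(P0=1, P1=5, P2=2, P3=11, P4=2)

step 1: fire t3:  (P0=4, P1=4, P2=2, P3=3, P4=2) → (P0=4, P1=3, P2=2, P3=4, P4=2)
step 2: fire t3:  (P0=4, P1=3, P2=2, P3=4, P4=2) → (P0=4, P1=2, P2=2, P3=5, P4=2)
step 3: fire t1:  (P0=4, P1=2, P2=2, P3=5, P4=2) → (P0=3, P1=4, P2=2, P3=6, P4=2)
step 4: fire t3:  (P0=3, P1=4, P2=2, P3=6, P4=2) → (P0=3, P1=3, P2=2, P3=7, P4=2)
step 5: fire t3:  (P0=3, P1=3, P2=2, P3=7, P4=2) → (P0=3, P1=2, P2=2, P3=8, P4=2)
step 6: fire t1:  (P0=3, P1=2, P2=2, P3=8, P4=2) → (P0=2, P1=4, P2=2, P3=9, P4=2)
step 7: fire t1:  (P0=2, P1=4, P2=2, P3=9, P4=2) → (P0=1, P1=6, P2=2, P3=10, P4=2)
step 8: fire t3:  (P0=1, P1=6, P2=2, P3=10, P4=2) → (P0=1, P1=5, P2=2, P3=11, P4=2)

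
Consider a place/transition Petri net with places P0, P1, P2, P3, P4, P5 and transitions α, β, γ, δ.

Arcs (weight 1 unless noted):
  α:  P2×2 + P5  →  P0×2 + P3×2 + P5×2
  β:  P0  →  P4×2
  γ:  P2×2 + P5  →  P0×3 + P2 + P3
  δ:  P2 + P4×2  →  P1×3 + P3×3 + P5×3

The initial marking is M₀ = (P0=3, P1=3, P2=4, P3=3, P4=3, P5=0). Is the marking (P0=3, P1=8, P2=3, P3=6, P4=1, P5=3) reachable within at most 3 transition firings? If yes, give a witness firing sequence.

NO — not reachable within 3 firings

depth 0: 1 marking
depth 1: 3 markings reached so far
depth 2: 7 markings reached so far
depth 3: 14 markings reached so far
target is not among the 14 markings reachable within 3 steps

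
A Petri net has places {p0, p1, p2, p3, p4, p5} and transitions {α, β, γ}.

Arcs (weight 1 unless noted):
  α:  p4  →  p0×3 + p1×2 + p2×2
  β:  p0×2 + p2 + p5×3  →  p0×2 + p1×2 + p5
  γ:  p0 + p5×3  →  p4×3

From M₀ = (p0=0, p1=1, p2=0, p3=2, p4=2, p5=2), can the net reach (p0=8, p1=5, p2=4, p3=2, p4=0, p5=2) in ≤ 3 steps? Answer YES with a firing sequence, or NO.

NO — not reachable within 3 firings

depth 0: 1 marking
depth 1: 2 markings reached so far
depth 2: 3 markings reached so far
depth 3: 3 markings reached so far
(frontier empty at depth 3; search complete)
target is not among the 3 markings reachable within 3 steps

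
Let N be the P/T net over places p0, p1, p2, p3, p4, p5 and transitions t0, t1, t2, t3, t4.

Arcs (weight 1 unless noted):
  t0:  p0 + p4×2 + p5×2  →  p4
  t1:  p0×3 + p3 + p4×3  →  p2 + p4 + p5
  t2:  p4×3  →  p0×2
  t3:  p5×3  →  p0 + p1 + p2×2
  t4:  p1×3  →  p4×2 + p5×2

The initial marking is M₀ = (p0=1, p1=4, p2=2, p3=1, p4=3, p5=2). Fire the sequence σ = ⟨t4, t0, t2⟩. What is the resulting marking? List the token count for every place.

step 1: fire t4:  (p0=1, p1=4, p2=2, p3=1, p4=3, p5=2) → (p0=1, p1=1, p2=2, p3=1, p4=5, p5=4)
step 2: fire t0:  (p0=1, p1=1, p2=2, p3=1, p4=5, p5=4) → (p0=0, p1=1, p2=2, p3=1, p4=4, p5=2)
step 3: fire t2:  (p0=0, p1=1, p2=2, p3=1, p4=4, p5=2) → (p0=2, p1=1, p2=2, p3=1, p4=1, p5=2)

(p0=2, p1=1, p2=2, p3=1, p4=1, p5=2)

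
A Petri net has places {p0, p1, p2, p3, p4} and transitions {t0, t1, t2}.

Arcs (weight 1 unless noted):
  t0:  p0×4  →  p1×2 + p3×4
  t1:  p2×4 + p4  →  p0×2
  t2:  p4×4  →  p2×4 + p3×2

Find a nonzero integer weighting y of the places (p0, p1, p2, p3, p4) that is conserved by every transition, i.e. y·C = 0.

y = (p0:2, p1:8, p2:1, p3:-2, p4:0)

Incidence matrix C (rows=places, cols=transitions):
       t0   t1   t2
   p0  -4    2    0
   p1   2    0    0
   p2   0   -4    4
   p3   4    0    2
   p4   0   -1   -4

Candidate y = [2, 8, 1, -2, 0]; check y·C column-wise:
  col t0: 2·-4 + 8·2 + 1·0 + -2·4 = 0
  col t1: 2·2 + 8·0 + 1·-4 + -2·0 + 0·-1 = 0
  col t2: 2·0 + 8·0 + 1·4 + -2·2 + 0·-4 = 0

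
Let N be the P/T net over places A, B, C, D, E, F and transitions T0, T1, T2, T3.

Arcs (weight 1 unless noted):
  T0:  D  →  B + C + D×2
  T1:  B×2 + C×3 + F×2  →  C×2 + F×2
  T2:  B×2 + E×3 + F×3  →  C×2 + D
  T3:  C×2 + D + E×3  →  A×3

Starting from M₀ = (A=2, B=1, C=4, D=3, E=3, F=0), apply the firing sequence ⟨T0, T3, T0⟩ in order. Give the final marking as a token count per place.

(A=5, B=3, C=4, D=4, E=0, F=0)

step 1: fire T0:  (A=2, B=1, C=4, D=3, E=3, F=0) → (A=2, B=2, C=5, D=4, E=3, F=0)
step 2: fire T3:  (A=2, B=2, C=5, D=4, E=3, F=0) → (A=5, B=2, C=3, D=3, E=0, F=0)
step 3: fire T0:  (A=5, B=2, C=3, D=3, E=0, F=0) → (A=5, B=3, C=4, D=4, E=0, F=0)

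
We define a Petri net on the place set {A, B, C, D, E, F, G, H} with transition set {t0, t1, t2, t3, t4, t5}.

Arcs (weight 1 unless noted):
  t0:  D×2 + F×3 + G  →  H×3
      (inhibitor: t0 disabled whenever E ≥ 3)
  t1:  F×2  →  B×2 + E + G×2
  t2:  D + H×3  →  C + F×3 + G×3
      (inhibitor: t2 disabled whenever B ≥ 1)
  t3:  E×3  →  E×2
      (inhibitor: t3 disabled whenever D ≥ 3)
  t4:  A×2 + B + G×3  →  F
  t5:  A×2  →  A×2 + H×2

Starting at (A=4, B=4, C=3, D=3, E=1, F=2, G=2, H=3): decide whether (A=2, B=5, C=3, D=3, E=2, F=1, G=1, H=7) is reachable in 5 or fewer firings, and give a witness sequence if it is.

YES — reachable via ⟨t1, t4, t5, t5⟩ (4 firings)

step 1: fire t1:  (A=4, B=4, C=3, D=3, E=1, F=2, G=2, H=3) → (A=4, B=6, C=3, D=3, E=2, F=0, G=4, H=3)
step 2: fire t4:  (A=4, B=6, C=3, D=3, E=2, F=0, G=4, H=3) → (A=2, B=5, C=3, D=3, E=2, F=1, G=1, H=3)
step 3: fire t5:  (A=2, B=5, C=3, D=3, E=2, F=1, G=1, H=3) → (A=2, B=5, C=3, D=3, E=2, F=1, G=1, H=5)
step 4: fire t5:  (A=2, B=5, C=3, D=3, E=2, F=1, G=1, H=5) → (A=2, B=5, C=3, D=3, E=2, F=1, G=1, H=7)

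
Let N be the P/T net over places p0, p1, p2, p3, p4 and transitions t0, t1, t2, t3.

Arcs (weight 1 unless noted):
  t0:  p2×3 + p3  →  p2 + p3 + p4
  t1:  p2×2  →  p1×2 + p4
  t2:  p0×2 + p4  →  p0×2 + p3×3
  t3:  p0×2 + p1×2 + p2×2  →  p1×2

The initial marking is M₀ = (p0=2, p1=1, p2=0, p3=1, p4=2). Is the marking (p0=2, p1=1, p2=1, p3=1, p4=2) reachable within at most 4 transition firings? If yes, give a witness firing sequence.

depth 0: 1 marking
depth 1: 2 markings reached so far
depth 2: 3 markings reached so far
depth 3: 3 markings reached so far
(frontier empty at depth 3; search complete)
target is not among the 3 markings reachable within 4 steps

NO — not reachable within 4 firings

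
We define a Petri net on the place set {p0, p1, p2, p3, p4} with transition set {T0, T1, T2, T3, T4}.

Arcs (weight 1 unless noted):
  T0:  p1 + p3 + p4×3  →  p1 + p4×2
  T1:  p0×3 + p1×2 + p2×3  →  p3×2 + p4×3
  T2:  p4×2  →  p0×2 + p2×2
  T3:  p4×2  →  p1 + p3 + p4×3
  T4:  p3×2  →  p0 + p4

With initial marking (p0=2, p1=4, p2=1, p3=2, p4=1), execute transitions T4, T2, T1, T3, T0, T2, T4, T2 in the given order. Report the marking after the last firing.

(p0=7, p1=3, p2=4, p3=0, p4=0)

step 1: fire T4:  (p0=2, p1=4, p2=1, p3=2, p4=1) → (p0=3, p1=4, p2=1, p3=0, p4=2)
step 2: fire T2:  (p0=3, p1=4, p2=1, p3=0, p4=2) → (p0=5, p1=4, p2=3, p3=0, p4=0)
step 3: fire T1:  (p0=5, p1=4, p2=3, p3=0, p4=0) → (p0=2, p1=2, p2=0, p3=2, p4=3)
step 4: fire T3:  (p0=2, p1=2, p2=0, p3=2, p4=3) → (p0=2, p1=3, p2=0, p3=3, p4=4)
step 5: fire T0:  (p0=2, p1=3, p2=0, p3=3, p4=4) → (p0=2, p1=3, p2=0, p3=2, p4=3)
step 6: fire T2:  (p0=2, p1=3, p2=0, p3=2, p4=3) → (p0=4, p1=3, p2=2, p3=2, p4=1)
step 7: fire T4:  (p0=4, p1=3, p2=2, p3=2, p4=1) → (p0=5, p1=3, p2=2, p3=0, p4=2)
step 8: fire T2:  (p0=5, p1=3, p2=2, p3=0, p4=2) → (p0=7, p1=3, p2=4, p3=0, p4=0)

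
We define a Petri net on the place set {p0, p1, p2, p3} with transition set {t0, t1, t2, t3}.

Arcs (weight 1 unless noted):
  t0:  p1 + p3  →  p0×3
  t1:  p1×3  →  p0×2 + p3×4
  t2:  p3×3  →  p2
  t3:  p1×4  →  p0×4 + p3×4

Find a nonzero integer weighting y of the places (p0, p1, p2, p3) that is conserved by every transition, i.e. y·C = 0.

Incidence matrix C (rows=places, cols=transitions):
       t0   t1   t2   t3
   p0   3    2    0    4
   p1  -1   -3    0   -4
   p2   0    0    1    0
   p3  -1    4   -3    4

Candidate y = [1, 2, 3, 1]; check y·C column-wise:
  col t0: 1·3 + 2·-1 + 3·0 + 1·-1 = 0
  col t1: 1·2 + 2·-3 + 3·0 + 1·4 = 0
  col t2: 1·0 + 2·0 + 3·1 + 1·-3 = 0
  col t3: 1·4 + 2·-4 + 3·0 + 1·4 = 0

y = (p0:1, p1:2, p2:3, p3:1)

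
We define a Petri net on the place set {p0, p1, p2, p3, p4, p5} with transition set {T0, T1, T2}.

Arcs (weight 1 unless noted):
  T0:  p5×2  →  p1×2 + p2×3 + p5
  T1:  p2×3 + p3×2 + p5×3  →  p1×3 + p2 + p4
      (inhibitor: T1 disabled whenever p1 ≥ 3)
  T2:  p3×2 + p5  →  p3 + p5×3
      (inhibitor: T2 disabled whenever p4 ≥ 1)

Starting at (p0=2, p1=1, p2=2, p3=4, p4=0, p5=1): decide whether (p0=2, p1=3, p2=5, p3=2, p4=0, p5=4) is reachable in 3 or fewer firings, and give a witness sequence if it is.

step 1: fire T2:  (p0=2, p1=1, p2=2, p3=4, p4=0, p5=1) → (p0=2, p1=1, p2=2, p3=3, p4=0, p5=3)
step 2: fire T0:  (p0=2, p1=1, p2=2, p3=3, p4=0, p5=3) → (p0=2, p1=3, p2=5, p3=3, p4=0, p5=2)
step 3: fire T2:  (p0=2, p1=3, p2=5, p3=3, p4=0, p5=2) → (p0=2, p1=3, p2=5, p3=2, p4=0, p5=4)

YES — reachable via ⟨T2, T0, T2⟩ (3 firings)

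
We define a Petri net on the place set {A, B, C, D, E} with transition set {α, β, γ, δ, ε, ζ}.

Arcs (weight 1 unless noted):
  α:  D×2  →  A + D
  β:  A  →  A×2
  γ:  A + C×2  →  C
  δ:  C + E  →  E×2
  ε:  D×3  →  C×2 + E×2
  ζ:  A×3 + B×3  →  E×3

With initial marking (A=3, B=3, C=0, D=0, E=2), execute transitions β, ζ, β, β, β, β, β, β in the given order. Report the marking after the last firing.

(A=7, B=0, C=0, D=0, E=5)

step 1: fire β:  (A=3, B=3, C=0, D=0, E=2) → (A=4, B=3, C=0, D=0, E=2)
step 2: fire ζ:  (A=4, B=3, C=0, D=0, E=2) → (A=1, B=0, C=0, D=0, E=5)
step 3: fire β:  (A=1, B=0, C=0, D=0, E=5) → (A=2, B=0, C=0, D=0, E=5)
step 4: fire β:  (A=2, B=0, C=0, D=0, E=5) → (A=3, B=0, C=0, D=0, E=5)
step 5: fire β:  (A=3, B=0, C=0, D=0, E=5) → (A=4, B=0, C=0, D=0, E=5)
step 6: fire β:  (A=4, B=0, C=0, D=0, E=5) → (A=5, B=0, C=0, D=0, E=5)
step 7: fire β:  (A=5, B=0, C=0, D=0, E=5) → (A=6, B=0, C=0, D=0, E=5)
step 8: fire β:  (A=6, B=0, C=0, D=0, E=5) → (A=7, B=0, C=0, D=0, E=5)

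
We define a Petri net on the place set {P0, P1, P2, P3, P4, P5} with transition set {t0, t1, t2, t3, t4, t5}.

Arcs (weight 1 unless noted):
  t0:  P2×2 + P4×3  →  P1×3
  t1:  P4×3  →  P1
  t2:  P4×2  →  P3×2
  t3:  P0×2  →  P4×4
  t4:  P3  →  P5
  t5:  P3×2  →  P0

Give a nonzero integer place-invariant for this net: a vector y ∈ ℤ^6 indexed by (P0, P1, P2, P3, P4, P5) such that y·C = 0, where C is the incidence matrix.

Incidence matrix C (rows=places, cols=transitions):
       t0   t1   t2   t3   t4   t5
   P0   0    0    0   -2    0    1
   P1   3    1    0    0    0    0
   P2  -2    0    0    0    0    0
   P3   0    0    2    0   -1   -2
   P4  -3   -3   -2    4    0    0
   P5   0    0    0    0    1    0

Candidate y = [2, 3, 3, 1, 1, 1]; check y·C column-wise:
  col t0: 2·0 + 3·3 + 3·-2 + 1·0 + 1·-3 + 1·0 = 0
  col t1: 2·0 + 3·1 + 3·0 + 1·0 + 1·-3 + 1·0 = 0
  col t2: 2·0 + 3·0 + 3·0 + 1·2 + 1·-2 + 1·0 = 0
  col t3: 2·-2 + 3·0 + 3·0 + 1·0 + 1·4 + 1·0 = 0
  col t4: 2·0 + 3·0 + 3·0 + 1·-1 + 1·0 + 1·1 = 0
  col t5: 2·1 + 3·0 + 3·0 + 1·-2 + 1·0 + 1·0 = 0

y = (P0:2, P1:3, P2:3, P3:1, P4:1, P5:1)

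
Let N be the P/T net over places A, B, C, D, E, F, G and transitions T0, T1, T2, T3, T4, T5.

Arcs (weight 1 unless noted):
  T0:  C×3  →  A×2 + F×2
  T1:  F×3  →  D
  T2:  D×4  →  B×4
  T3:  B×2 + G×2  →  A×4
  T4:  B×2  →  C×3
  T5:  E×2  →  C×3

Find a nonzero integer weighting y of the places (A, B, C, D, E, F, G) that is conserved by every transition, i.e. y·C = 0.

y = (A:2, B:3, C:2, D:3, E:3, F:1, G:1)

Incidence matrix C (rows=places, cols=transitions):
       T0   T1   T2   T3   T4   T5
    A   2    0    0    4    0    0
    B   0    0    4   -2   -2    0
    C  -3    0    0    0    3    3
    D   0    1   -4    0    0    0
    E   0    0    0    0    0   -2
    F   2   -3    0    0    0    0
    G   0    0    0   -2    0    0

Candidate y = [2, 3, 2, 3, 3, 1, 1]; check y·C column-wise:
  col T0: 2·2 + 3·0 + 2·-3 + 3·0 + 3·0 + 1·2 + 1·0 = 0
  col T1: 2·0 + 3·0 + 2·0 + 3·1 + 3·0 + 1·-3 + 1·0 = 0
  col T2: 2·0 + 3·4 + 2·0 + 3·-4 + 3·0 + 1·0 + 1·0 = 0
  col T3: 2·4 + 3·-2 + 2·0 + 3·0 + 3·0 + 1·0 + 1·-2 = 0
  col T4: 2·0 + 3·-2 + 2·3 + 3·0 + 3·0 + 1·0 + 1·0 = 0
  col T5: 2·0 + 3·0 + 2·3 + 3·0 + 3·-2 + 1·0 + 1·0 = 0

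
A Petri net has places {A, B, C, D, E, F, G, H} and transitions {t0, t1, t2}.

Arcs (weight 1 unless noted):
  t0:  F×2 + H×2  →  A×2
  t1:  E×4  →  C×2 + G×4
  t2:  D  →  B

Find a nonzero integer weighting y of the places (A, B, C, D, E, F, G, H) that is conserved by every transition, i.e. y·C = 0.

y = (A:0, B:1, C:0, D:1, E:0, F:0, G:0, H:0)

Incidence matrix C (rows=places, cols=transitions):
       t0   t1   t2
    A   2    0    0
    B   0    0    1
    C   0    2    0
    D   0    0   -1
    E   0   -4    0
    F  -2    0    0
    G   0    4    0
    H  -2    0    0

Candidate y = [0, 1, 0, 1, 0, 0, 0, 0]; check y·C column-wise:
  col t0: 0·2 + 1·0 + 1·0 + 0·-2 + 0·-2 = 0
  col t1: 1·0 + 0·2 + 1·0 + 0·-4 + 0·4 = 0
  col t2: 1·1 + 1·-1 = 0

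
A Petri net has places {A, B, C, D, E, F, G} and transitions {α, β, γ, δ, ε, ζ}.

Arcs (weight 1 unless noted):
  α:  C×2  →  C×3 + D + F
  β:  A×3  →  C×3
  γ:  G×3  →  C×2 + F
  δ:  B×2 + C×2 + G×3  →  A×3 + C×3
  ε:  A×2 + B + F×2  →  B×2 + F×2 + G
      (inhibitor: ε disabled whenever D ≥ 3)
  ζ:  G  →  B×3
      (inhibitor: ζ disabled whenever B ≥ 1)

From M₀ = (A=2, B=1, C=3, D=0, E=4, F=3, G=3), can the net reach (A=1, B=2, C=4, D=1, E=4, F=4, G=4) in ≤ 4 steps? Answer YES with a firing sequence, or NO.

NO — not reachable within 4 firings

depth 0: 1 marking
depth 1: 4 markings reached so far
depth 2: 9 markings reached so far
depth 3: 16 markings reached so far
depth 4: 25 markings reached so far
target is not among the 25 markings reachable within 4 steps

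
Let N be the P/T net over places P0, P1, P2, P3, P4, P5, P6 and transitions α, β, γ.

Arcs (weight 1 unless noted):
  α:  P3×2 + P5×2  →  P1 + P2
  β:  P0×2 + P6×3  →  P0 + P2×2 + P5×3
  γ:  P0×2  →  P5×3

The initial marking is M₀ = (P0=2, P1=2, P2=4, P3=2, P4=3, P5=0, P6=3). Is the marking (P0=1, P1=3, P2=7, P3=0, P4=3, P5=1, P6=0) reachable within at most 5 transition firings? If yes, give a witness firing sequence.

step 1: fire β:  (P0=2, P1=2, P2=4, P3=2, P4=3, P5=0, P6=3) → (P0=1, P1=2, P2=6, P3=2, P4=3, P5=3, P6=0)
step 2: fire α:  (P0=1, P1=2, P2=6, P3=2, P4=3, P5=3, P6=0) → (P0=1, P1=3, P2=7, P3=0, P4=3, P5=1, P6=0)

YES — reachable via ⟨β, α⟩ (2 firings)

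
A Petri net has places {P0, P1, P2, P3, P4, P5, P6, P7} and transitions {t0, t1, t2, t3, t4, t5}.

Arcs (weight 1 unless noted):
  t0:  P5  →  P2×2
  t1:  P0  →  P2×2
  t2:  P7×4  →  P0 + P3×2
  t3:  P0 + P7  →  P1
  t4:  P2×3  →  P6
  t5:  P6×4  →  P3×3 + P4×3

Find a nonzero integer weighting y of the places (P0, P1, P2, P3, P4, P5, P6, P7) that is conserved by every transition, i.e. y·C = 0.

y = (P0:2, P1:2, P2:1, P3:-1, P4:5, P5:2, P6:3, P7:0)

Incidence matrix C (rows=places, cols=transitions):
       t0   t1   t2   t3   t4   t5
   P0   0   -1    1   -1    0    0
   P1   0    0    0    1    0    0
   P2   2    2    0    0   -3    0
   P3   0    0    2    0    0    3
   P4   0    0    0    0    0    3
   P5  -1    0    0    0    0    0
   P6   0    0    0    0    1   -4
   P7   0    0   -4   -1    0    0

Candidate y = [2, 2, 1, -1, 5, 2, 3, 0]; check y·C column-wise:
  col t0: 2·0 + 2·0 + 1·2 + -1·0 + 5·0 + 2·-1 + 3·0 = 0
  col t1: 2·-1 + 2·0 + 1·2 + -1·0 + 5·0 + 2·0 + 3·0 = 0
  col t2: 2·1 + 2·0 + 1·0 + -1·2 + 5·0 + 2·0 + 3·0 + 0·-4 = 0
  col t3: 2·-1 + 2·1 + 1·0 + -1·0 + 5·0 + 2·0 + 3·0 + 0·-1 = 0
  col t4: 2·0 + 2·0 + 1·-3 + -1·0 + 5·0 + 2·0 + 3·1 = 0
  col t5: 2·0 + 2·0 + 1·0 + -1·3 + 5·3 + 2·0 + 3·-4 = 0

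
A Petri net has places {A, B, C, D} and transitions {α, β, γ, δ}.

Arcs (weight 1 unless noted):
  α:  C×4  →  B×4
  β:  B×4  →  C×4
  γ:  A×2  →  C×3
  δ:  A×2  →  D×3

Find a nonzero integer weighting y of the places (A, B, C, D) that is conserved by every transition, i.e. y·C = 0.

y = (A:3, B:2, C:2, D:2)

Incidence matrix C (rows=places, cols=transitions):
        α    β    γ    δ
    A   0    0   -2   -2
    B   4   -4    0    0
    C  -4    4    3    0
    D   0    0    0    3

Candidate y = [3, 2, 2, 2]; check y·C column-wise:
  col α: 3·0 + 2·4 + 2·-4 + 2·0 = 0
  col β: 3·0 + 2·-4 + 2·4 + 2·0 = 0
  col γ: 3·-2 + 2·0 + 2·3 + 2·0 = 0
  col δ: 3·-2 + 2·0 + 2·0 + 2·3 = 0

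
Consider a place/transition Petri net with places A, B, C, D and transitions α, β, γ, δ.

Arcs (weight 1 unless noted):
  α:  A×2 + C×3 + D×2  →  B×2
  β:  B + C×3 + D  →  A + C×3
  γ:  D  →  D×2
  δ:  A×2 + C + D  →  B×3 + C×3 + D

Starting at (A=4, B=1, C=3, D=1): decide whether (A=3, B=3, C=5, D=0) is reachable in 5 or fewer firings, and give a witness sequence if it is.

step 1: fire δ:  (A=4, B=1, C=3, D=1) → (A=2, B=4, C=5, D=1)
step 2: fire β:  (A=2, B=4, C=5, D=1) → (A=3, B=3, C=5, D=0)

YES — reachable via ⟨δ, β⟩ (2 firings)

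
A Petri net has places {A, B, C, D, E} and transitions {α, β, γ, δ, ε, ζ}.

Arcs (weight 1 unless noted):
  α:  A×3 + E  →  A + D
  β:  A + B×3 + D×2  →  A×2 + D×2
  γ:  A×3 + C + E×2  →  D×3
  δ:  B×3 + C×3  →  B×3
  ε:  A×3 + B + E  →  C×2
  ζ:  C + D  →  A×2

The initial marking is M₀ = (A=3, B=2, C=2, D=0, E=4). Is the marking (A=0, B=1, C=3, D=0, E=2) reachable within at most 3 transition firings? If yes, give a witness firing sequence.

step 1: fire α:  (A=3, B=2, C=2, D=0, E=4) → (A=1, B=2, C=2, D=1, E=3)
step 2: fire ζ:  (A=1, B=2, C=2, D=1, E=3) → (A=3, B=2, C=1, D=0, E=3)
step 3: fire ε:  (A=3, B=2, C=1, D=0, E=3) → (A=0, B=1, C=3, D=0, E=2)

YES — reachable via ⟨α, ζ, ε⟩ (3 firings)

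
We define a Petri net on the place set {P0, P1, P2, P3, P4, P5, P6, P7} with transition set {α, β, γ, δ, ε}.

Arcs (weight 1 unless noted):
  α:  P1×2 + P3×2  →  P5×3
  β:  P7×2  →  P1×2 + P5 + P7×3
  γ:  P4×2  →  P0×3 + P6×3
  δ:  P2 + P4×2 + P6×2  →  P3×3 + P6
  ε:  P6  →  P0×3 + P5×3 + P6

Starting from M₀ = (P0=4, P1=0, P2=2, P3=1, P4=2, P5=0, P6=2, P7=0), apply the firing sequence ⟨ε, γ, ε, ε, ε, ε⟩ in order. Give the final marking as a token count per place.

(P0=22, P1=0, P2=2, P3=1, P4=0, P5=15, P6=5, P7=0)

step 1: fire ε:  (P0=4, P1=0, P2=2, P3=1, P4=2, P5=0, P6=2, P7=0) → (P0=7, P1=0, P2=2, P3=1, P4=2, P5=3, P6=2, P7=0)
step 2: fire γ:  (P0=7, P1=0, P2=2, P3=1, P4=2, P5=3, P6=2, P7=0) → (P0=10, P1=0, P2=2, P3=1, P4=0, P5=3, P6=5, P7=0)
step 3: fire ε:  (P0=10, P1=0, P2=2, P3=1, P4=0, P5=3, P6=5, P7=0) → (P0=13, P1=0, P2=2, P3=1, P4=0, P5=6, P6=5, P7=0)
step 4: fire ε:  (P0=13, P1=0, P2=2, P3=1, P4=0, P5=6, P6=5, P7=0) → (P0=16, P1=0, P2=2, P3=1, P4=0, P5=9, P6=5, P7=0)
step 5: fire ε:  (P0=16, P1=0, P2=2, P3=1, P4=0, P5=9, P6=5, P7=0) → (P0=19, P1=0, P2=2, P3=1, P4=0, P5=12, P6=5, P7=0)
step 6: fire ε:  (P0=19, P1=0, P2=2, P3=1, P4=0, P5=12, P6=5, P7=0) → (P0=22, P1=0, P2=2, P3=1, P4=0, P5=15, P6=5, P7=0)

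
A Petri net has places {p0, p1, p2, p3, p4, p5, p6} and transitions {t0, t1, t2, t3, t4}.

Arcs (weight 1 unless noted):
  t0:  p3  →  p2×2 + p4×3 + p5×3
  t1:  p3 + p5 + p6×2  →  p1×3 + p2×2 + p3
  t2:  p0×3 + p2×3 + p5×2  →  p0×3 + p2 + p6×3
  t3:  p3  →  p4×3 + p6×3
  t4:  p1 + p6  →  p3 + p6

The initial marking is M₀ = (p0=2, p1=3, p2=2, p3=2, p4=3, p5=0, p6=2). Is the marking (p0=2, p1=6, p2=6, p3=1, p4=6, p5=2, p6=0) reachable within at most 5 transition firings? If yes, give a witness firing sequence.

YES — reachable via ⟨t0, t1⟩ (2 firings)

step 1: fire t0:  (p0=2, p1=3, p2=2, p3=2, p4=3, p5=0, p6=2) → (p0=2, p1=3, p2=4, p3=1, p4=6, p5=3, p6=2)
step 2: fire t1:  (p0=2, p1=3, p2=4, p3=1, p4=6, p5=3, p6=2) → (p0=2, p1=6, p2=6, p3=1, p4=6, p5=2, p6=0)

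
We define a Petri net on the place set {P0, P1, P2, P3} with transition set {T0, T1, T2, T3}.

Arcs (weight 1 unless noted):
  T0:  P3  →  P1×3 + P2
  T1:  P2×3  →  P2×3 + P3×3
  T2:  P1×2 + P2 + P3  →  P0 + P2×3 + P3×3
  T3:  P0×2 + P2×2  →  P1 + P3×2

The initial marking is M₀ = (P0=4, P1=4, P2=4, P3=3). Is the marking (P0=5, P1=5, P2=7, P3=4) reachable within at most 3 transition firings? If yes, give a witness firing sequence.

step 1: fire T0:  (P0=4, P1=4, P2=4, P3=3) → (P0=4, P1=7, P2=5, P3=2)
step 2: fire T2:  (P0=4, P1=7, P2=5, P3=2) → (P0=5, P1=5, P2=7, P3=4)

YES — reachable via ⟨T0, T2⟩ (2 firings)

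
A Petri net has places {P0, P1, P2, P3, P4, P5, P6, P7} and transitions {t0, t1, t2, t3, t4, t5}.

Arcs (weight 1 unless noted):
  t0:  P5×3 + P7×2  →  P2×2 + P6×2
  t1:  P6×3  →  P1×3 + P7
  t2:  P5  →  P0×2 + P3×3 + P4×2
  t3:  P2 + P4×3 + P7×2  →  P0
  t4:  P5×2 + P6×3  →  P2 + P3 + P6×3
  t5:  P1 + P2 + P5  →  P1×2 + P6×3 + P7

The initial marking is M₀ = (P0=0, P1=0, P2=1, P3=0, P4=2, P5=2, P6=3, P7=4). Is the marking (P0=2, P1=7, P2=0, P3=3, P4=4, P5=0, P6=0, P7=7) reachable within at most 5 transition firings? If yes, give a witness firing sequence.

YES — reachable via ⟨t1, t2, t5, t1⟩ (4 firings)

step 1: fire t1:  (P0=0, P1=0, P2=1, P3=0, P4=2, P5=2, P6=3, P7=4) → (P0=0, P1=3, P2=1, P3=0, P4=2, P5=2, P6=0, P7=5)
step 2: fire t2:  (P0=0, P1=3, P2=1, P3=0, P4=2, P5=2, P6=0, P7=5) → (P0=2, P1=3, P2=1, P3=3, P4=4, P5=1, P6=0, P7=5)
step 3: fire t5:  (P0=2, P1=3, P2=1, P3=3, P4=4, P5=1, P6=0, P7=5) → (P0=2, P1=4, P2=0, P3=3, P4=4, P5=0, P6=3, P7=6)
step 4: fire t1:  (P0=2, P1=4, P2=0, P3=3, P4=4, P5=0, P6=3, P7=6) → (P0=2, P1=7, P2=0, P3=3, P4=4, P5=0, P6=0, P7=7)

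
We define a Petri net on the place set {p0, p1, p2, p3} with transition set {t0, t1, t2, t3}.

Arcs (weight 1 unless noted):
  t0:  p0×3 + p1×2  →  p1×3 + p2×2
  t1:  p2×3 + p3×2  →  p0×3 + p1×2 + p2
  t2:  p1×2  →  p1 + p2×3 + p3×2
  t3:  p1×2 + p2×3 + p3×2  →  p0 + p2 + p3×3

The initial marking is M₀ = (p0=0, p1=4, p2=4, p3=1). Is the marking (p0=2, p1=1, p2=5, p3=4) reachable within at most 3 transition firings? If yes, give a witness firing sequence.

depth 0: 1 marking
depth 1: 2 markings reached so far
depth 2: 5 markings reached so far
depth 3: 10 markings reached so far
target is not among the 10 markings reachable within 3 steps

NO — not reachable within 3 firings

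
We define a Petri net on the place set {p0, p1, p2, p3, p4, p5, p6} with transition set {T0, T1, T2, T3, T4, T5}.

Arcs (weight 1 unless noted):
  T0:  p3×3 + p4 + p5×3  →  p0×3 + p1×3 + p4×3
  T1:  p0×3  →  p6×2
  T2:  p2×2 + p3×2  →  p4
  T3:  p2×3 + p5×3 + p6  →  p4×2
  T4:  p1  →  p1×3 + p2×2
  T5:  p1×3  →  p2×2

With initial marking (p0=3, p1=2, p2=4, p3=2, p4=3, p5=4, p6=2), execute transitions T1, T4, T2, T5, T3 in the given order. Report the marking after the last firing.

step 1: fire T1:  (p0=3, p1=2, p2=4, p3=2, p4=3, p5=4, p6=2) → (p0=0, p1=2, p2=4, p3=2, p4=3, p5=4, p6=4)
step 2: fire T4:  (p0=0, p1=2, p2=4, p3=2, p4=3, p5=4, p6=4) → (p0=0, p1=4, p2=6, p3=2, p4=3, p5=4, p6=4)
step 3: fire T2:  (p0=0, p1=4, p2=6, p3=2, p4=3, p5=4, p6=4) → (p0=0, p1=4, p2=4, p3=0, p4=4, p5=4, p6=4)
step 4: fire T5:  (p0=0, p1=4, p2=4, p3=0, p4=4, p5=4, p6=4) → (p0=0, p1=1, p2=6, p3=0, p4=4, p5=4, p6=4)
step 5: fire T3:  (p0=0, p1=1, p2=6, p3=0, p4=4, p5=4, p6=4) → (p0=0, p1=1, p2=3, p3=0, p4=6, p5=1, p6=3)

(p0=0, p1=1, p2=3, p3=0, p4=6, p5=1, p6=3)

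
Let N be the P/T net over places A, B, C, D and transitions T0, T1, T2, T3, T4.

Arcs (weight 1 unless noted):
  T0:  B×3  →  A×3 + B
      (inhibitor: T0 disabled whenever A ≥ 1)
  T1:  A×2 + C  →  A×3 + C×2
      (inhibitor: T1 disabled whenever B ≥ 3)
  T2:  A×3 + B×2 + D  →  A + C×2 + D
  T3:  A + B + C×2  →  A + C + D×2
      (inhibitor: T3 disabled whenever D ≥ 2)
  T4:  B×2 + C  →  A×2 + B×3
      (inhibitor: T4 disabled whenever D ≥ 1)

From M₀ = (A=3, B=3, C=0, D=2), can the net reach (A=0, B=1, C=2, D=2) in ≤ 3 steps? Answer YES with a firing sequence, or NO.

NO — not reachable within 3 firings

depth 0: 1 marking
depth 1: 2 markings reached so far
depth 2: 2 markings reached so far
(frontier empty at depth 2; search complete)
target is not among the 2 markings reachable within 3 steps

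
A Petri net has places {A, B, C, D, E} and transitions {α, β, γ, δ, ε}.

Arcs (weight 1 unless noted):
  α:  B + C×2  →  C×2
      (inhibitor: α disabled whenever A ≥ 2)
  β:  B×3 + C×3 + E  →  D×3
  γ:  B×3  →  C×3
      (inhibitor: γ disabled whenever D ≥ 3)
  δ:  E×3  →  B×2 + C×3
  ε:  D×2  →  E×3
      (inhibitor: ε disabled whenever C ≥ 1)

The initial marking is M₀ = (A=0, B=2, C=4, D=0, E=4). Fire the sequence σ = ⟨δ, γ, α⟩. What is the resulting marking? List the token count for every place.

(A=0, B=0, C=10, D=0, E=1)

step 1: fire δ:  (A=0, B=2, C=4, D=0, E=4) → (A=0, B=4, C=7, D=0, E=1)
step 2: fire γ:  (A=0, B=4, C=7, D=0, E=1) → (A=0, B=1, C=10, D=0, E=1)
step 3: fire α:  (A=0, B=1, C=10, D=0, E=1) → (A=0, B=0, C=10, D=0, E=1)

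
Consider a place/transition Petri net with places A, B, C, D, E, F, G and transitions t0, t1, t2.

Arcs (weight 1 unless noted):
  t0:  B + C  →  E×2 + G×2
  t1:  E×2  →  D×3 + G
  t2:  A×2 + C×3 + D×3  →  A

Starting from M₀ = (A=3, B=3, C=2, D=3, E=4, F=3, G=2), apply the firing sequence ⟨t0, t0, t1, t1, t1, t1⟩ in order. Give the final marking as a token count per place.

step 1: fire t0:  (A=3, B=3, C=2, D=3, E=4, F=3, G=2) → (A=3, B=2, C=1, D=3, E=6, F=3, G=4)
step 2: fire t0:  (A=3, B=2, C=1, D=3, E=6, F=3, G=4) → (A=3, B=1, C=0, D=3, E=8, F=3, G=6)
step 3: fire t1:  (A=3, B=1, C=0, D=3, E=8, F=3, G=6) → (A=3, B=1, C=0, D=6, E=6, F=3, G=7)
step 4: fire t1:  (A=3, B=1, C=0, D=6, E=6, F=3, G=7) → (A=3, B=1, C=0, D=9, E=4, F=3, G=8)
step 5: fire t1:  (A=3, B=1, C=0, D=9, E=4, F=3, G=8) → (A=3, B=1, C=0, D=12, E=2, F=3, G=9)
step 6: fire t1:  (A=3, B=1, C=0, D=12, E=2, F=3, G=9) → (A=3, B=1, C=0, D=15, E=0, F=3, G=10)

(A=3, B=1, C=0, D=15, E=0, F=3, G=10)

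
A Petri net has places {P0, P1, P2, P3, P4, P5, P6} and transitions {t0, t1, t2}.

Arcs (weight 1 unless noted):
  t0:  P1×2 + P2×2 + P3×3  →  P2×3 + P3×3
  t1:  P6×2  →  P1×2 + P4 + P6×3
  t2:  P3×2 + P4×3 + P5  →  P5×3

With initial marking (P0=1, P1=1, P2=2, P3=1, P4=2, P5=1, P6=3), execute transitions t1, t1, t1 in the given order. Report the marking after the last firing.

(P0=1, P1=7, P2=2, P3=1, P4=5, P5=1, P6=6)

step 1: fire t1:  (P0=1, P1=1, P2=2, P3=1, P4=2, P5=1, P6=3) → (P0=1, P1=3, P2=2, P3=1, P4=3, P5=1, P6=4)
step 2: fire t1:  (P0=1, P1=3, P2=2, P3=1, P4=3, P5=1, P6=4) → (P0=1, P1=5, P2=2, P3=1, P4=4, P5=1, P6=5)
step 3: fire t1:  (P0=1, P1=5, P2=2, P3=1, P4=4, P5=1, P6=5) → (P0=1, P1=7, P2=2, P3=1, P4=5, P5=1, P6=6)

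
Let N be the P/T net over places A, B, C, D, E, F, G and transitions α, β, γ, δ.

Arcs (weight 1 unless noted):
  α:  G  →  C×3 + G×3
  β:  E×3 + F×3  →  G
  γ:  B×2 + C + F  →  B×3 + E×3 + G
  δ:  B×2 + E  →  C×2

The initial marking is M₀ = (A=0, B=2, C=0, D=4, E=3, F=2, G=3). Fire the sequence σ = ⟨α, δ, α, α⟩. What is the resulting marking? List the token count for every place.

(A=0, B=0, C=11, D=4, E=2, F=2, G=9)

step 1: fire α:  (A=0, B=2, C=0, D=4, E=3, F=2, G=3) → (A=0, B=2, C=3, D=4, E=3, F=2, G=5)
step 2: fire δ:  (A=0, B=2, C=3, D=4, E=3, F=2, G=5) → (A=0, B=0, C=5, D=4, E=2, F=2, G=5)
step 3: fire α:  (A=0, B=0, C=5, D=4, E=2, F=2, G=5) → (A=0, B=0, C=8, D=4, E=2, F=2, G=7)
step 4: fire α:  (A=0, B=0, C=8, D=4, E=2, F=2, G=7) → (A=0, B=0, C=11, D=4, E=2, F=2, G=9)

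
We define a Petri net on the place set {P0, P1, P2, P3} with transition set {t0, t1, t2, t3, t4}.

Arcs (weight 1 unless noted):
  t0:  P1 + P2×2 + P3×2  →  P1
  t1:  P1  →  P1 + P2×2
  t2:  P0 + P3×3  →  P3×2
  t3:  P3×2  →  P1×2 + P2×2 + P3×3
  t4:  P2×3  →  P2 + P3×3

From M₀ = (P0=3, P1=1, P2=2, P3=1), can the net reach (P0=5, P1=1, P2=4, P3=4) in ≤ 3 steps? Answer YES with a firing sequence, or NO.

NO — not reachable within 3 firings

depth 0: 1 marking
depth 1: 2 markings reached so far
depth 2: 4 markings reached so far
depth 3: 9 markings reached so far
target is not among the 9 markings reachable within 3 steps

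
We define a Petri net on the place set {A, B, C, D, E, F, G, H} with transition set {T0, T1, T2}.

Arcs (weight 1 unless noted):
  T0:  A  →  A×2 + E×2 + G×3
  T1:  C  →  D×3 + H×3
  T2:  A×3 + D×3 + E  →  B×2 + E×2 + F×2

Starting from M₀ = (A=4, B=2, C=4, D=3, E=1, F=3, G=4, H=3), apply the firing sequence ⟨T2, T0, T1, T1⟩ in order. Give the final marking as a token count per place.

step 1: fire T2:  (A=4, B=2, C=4, D=3, E=1, F=3, G=4, H=3) → (A=1, B=4, C=4, D=0, E=2, F=5, G=4, H=3)
step 2: fire T0:  (A=1, B=4, C=4, D=0, E=2, F=5, G=4, H=3) → (A=2, B=4, C=4, D=0, E=4, F=5, G=7, H=3)
step 3: fire T1:  (A=2, B=4, C=4, D=0, E=4, F=5, G=7, H=3) → (A=2, B=4, C=3, D=3, E=4, F=5, G=7, H=6)
step 4: fire T1:  (A=2, B=4, C=3, D=3, E=4, F=5, G=7, H=6) → (A=2, B=4, C=2, D=6, E=4, F=5, G=7, H=9)

(A=2, B=4, C=2, D=6, E=4, F=5, G=7, H=9)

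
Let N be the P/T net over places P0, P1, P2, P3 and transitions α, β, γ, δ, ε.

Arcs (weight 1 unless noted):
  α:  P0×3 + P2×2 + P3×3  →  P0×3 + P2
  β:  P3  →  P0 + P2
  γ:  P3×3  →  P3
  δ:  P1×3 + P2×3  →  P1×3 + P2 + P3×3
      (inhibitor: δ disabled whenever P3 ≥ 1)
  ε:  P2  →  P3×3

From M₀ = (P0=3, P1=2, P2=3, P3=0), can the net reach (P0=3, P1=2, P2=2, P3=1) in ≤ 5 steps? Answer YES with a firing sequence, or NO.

YES — reachable via ⟨ε, γ⟩ (2 firings)

step 1: fire ε:  (P0=3, P1=2, P2=3, P3=0) → (P0=3, P1=2, P2=2, P3=3)
step 2: fire γ:  (P0=3, P1=2, P2=2, P3=3) → (P0=3, P1=2, P2=2, P3=1)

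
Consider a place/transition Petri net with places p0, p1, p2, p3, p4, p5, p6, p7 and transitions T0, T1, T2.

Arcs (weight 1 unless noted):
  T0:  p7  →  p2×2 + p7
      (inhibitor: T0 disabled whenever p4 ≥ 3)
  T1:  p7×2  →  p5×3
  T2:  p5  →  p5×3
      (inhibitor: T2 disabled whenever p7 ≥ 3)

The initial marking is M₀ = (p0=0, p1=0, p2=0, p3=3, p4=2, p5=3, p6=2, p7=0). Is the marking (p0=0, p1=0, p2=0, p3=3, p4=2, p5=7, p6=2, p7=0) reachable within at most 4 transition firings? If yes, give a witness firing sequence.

step 1: fire T2:  (p0=0, p1=0, p2=0, p3=3, p4=2, p5=3, p6=2, p7=0) → (p0=0, p1=0, p2=0, p3=3, p4=2, p5=5, p6=2, p7=0)
step 2: fire T2:  (p0=0, p1=0, p2=0, p3=3, p4=2, p5=5, p6=2, p7=0) → (p0=0, p1=0, p2=0, p3=3, p4=2, p5=7, p6=2, p7=0)

YES — reachable via ⟨T2, T2⟩ (2 firings)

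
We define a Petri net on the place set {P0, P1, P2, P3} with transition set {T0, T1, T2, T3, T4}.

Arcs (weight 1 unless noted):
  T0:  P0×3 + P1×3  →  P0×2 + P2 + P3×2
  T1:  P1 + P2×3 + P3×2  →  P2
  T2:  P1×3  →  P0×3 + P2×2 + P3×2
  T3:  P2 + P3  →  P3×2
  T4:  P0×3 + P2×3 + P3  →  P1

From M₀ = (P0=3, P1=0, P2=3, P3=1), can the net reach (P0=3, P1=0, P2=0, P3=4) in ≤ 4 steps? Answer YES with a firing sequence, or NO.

YES — reachable via ⟨T3, T3, T3⟩ (3 firings)

step 1: fire T3:  (P0=3, P1=0, P2=3, P3=1) → (P0=3, P1=0, P2=2, P3=2)
step 2: fire T3:  (P0=3, P1=0, P2=2, P3=2) → (P0=3, P1=0, P2=1, P3=3)
step 3: fire T3:  (P0=3, P1=0, P2=1, P3=3) → (P0=3, P1=0, P2=0, P3=4)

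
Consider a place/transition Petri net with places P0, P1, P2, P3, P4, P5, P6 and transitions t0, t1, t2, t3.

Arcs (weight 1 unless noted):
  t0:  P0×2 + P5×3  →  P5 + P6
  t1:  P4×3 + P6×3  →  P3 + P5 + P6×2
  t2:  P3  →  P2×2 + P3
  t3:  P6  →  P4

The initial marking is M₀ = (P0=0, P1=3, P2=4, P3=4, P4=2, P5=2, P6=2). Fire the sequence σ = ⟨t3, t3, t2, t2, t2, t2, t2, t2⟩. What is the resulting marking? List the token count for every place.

(P0=0, P1=3, P2=16, P3=4, P4=4, P5=2, P6=0)

step 1: fire t3:  (P0=0, P1=3, P2=4, P3=4, P4=2, P5=2, P6=2) → (P0=0, P1=3, P2=4, P3=4, P4=3, P5=2, P6=1)
step 2: fire t3:  (P0=0, P1=3, P2=4, P3=4, P4=3, P5=2, P6=1) → (P0=0, P1=3, P2=4, P3=4, P4=4, P5=2, P6=0)
step 3: fire t2:  (P0=0, P1=3, P2=4, P3=4, P4=4, P5=2, P6=0) → (P0=0, P1=3, P2=6, P3=4, P4=4, P5=2, P6=0)
step 4: fire t2:  (P0=0, P1=3, P2=6, P3=4, P4=4, P5=2, P6=0) → (P0=0, P1=3, P2=8, P3=4, P4=4, P5=2, P6=0)
step 5: fire t2:  (P0=0, P1=3, P2=8, P3=4, P4=4, P5=2, P6=0) → (P0=0, P1=3, P2=10, P3=4, P4=4, P5=2, P6=0)
step 6: fire t2:  (P0=0, P1=3, P2=10, P3=4, P4=4, P5=2, P6=0) → (P0=0, P1=3, P2=12, P3=4, P4=4, P5=2, P6=0)
step 7: fire t2:  (P0=0, P1=3, P2=12, P3=4, P4=4, P5=2, P6=0) → (P0=0, P1=3, P2=14, P3=4, P4=4, P5=2, P6=0)
step 8: fire t2:  (P0=0, P1=3, P2=14, P3=4, P4=4, P5=2, P6=0) → (P0=0, P1=3, P2=16, P3=4, P4=4, P5=2, P6=0)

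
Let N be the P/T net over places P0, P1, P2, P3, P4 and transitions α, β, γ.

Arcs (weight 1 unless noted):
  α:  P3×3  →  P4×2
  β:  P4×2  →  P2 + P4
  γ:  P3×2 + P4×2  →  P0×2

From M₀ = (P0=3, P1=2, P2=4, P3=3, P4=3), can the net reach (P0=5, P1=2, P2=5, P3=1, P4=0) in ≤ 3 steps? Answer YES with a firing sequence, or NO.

YES — reachable via ⟨β, γ⟩ (2 firings)

step 1: fire β:  (P0=3, P1=2, P2=4, P3=3, P4=3) → (P0=3, P1=2, P2=5, P3=3, P4=2)
step 2: fire γ:  (P0=3, P1=2, P2=5, P3=3, P4=2) → (P0=5, P1=2, P2=5, P3=1, P4=0)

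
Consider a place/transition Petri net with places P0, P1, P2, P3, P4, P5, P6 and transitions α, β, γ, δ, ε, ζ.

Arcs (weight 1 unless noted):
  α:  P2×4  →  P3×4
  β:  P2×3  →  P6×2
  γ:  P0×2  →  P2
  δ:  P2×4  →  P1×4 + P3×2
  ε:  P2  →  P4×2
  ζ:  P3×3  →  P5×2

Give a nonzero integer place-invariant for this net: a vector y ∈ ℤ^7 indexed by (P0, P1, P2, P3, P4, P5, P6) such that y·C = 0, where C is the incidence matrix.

y = (P0:1, P1:1, P2:2, P3:2, P4:1, P5:3, P6:3)

Incidence matrix C (rows=places, cols=transitions):
        α    β    γ    δ    ε    ζ
   P0   0    0   -2    0    0    0
   P1   0    0    0    4    0    0
   P2  -4   -3    1   -4   -1    0
   P3   4    0    0    2    0   -3
   P4   0    0    0    0    2    0
   P5   0    0    0    0    0    2
   P6   0    2    0    0    0    0

Candidate y = [1, 1, 2, 2, 1, 3, 3]; check y·C column-wise:
  col α: 1·0 + 1·0 + 2·-4 + 2·4 + 1·0 + 3·0 + 3·0 = 0
  col β: 1·0 + 1·0 + 2·-3 + 2·0 + 1·0 + 3·0 + 3·2 = 0
  col γ: 1·-2 + 1·0 + 2·1 + 2·0 + 1·0 + 3·0 + 3·0 = 0
  col δ: 1·0 + 1·4 + 2·-4 + 2·2 + 1·0 + 3·0 + 3·0 = 0
  col ε: 1·0 + 1·0 + 2·-1 + 2·0 + 1·2 + 3·0 + 3·0 = 0
  col ζ: 1·0 + 1·0 + 2·0 + 2·-3 + 1·0 + 3·2 + 3·0 = 0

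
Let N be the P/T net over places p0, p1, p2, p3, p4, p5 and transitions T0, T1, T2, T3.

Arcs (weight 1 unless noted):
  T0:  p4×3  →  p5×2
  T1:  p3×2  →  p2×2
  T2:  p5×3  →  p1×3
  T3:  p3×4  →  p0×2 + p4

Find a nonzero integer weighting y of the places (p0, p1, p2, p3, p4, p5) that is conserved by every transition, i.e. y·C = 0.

y = (p0:2, p1:0, p2:1, p3:1, p4:0, p5:0)

Incidence matrix C (rows=places, cols=transitions):
       T0   T1   T2   T3
   p0   0    0    0    2
   p1   0    0    3    0
   p2   0    2    0    0
   p3   0   -2    0   -4
   p4  -3    0    0    1
   p5   2    0   -3    0

Candidate y = [2, 0, 1, 1, 0, 0]; check y·C column-wise:
  col T0: 2·0 + 1·0 + 1·0 + 0·-3 + 0·2 = 0
  col T1: 2·0 + 1·2 + 1·-2 = 0
  col T2: 2·0 + 0·3 + 1·0 + 1·0 + 0·-3 = 0
  col T3: 2·2 + 1·0 + 1·-4 + 0·1 = 0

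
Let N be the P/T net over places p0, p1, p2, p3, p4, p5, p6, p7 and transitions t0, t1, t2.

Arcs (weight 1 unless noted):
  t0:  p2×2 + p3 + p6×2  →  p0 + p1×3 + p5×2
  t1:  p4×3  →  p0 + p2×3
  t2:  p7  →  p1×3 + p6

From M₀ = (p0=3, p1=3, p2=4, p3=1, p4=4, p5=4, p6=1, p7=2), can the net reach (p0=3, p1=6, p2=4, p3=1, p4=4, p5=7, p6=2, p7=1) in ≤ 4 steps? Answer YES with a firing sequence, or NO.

depth 0: 1 marking
depth 1: 3 markings reached so far
depth 2: 6 markings reached so far
depth 3: 9 markings reached so far
depth 4: 10 markings reached so far
target is not among the 10 markings reachable within 4 steps

NO — not reachable within 4 firings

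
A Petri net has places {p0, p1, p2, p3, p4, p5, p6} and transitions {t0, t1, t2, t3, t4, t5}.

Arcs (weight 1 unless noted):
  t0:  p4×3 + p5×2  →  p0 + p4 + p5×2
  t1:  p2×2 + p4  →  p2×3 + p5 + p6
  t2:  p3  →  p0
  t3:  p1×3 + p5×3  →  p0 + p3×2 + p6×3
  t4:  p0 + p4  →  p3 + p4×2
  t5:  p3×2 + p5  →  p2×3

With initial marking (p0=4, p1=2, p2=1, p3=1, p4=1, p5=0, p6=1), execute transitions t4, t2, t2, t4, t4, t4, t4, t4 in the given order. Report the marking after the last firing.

step 1: fire t4:  (p0=4, p1=2, p2=1, p3=1, p4=1, p5=0, p6=1) → (p0=3, p1=2, p2=1, p3=2, p4=2, p5=0, p6=1)
step 2: fire t2:  (p0=3, p1=2, p2=1, p3=2, p4=2, p5=0, p6=1) → (p0=4, p1=2, p2=1, p3=1, p4=2, p5=0, p6=1)
step 3: fire t2:  (p0=4, p1=2, p2=1, p3=1, p4=2, p5=0, p6=1) → (p0=5, p1=2, p2=1, p3=0, p4=2, p5=0, p6=1)
step 4: fire t4:  (p0=5, p1=2, p2=1, p3=0, p4=2, p5=0, p6=1) → (p0=4, p1=2, p2=1, p3=1, p4=3, p5=0, p6=1)
step 5: fire t4:  (p0=4, p1=2, p2=1, p3=1, p4=3, p5=0, p6=1) → (p0=3, p1=2, p2=1, p3=2, p4=4, p5=0, p6=1)
step 6: fire t4:  (p0=3, p1=2, p2=1, p3=2, p4=4, p5=0, p6=1) → (p0=2, p1=2, p2=1, p3=3, p4=5, p5=0, p6=1)
step 7: fire t4:  (p0=2, p1=2, p2=1, p3=3, p4=5, p5=0, p6=1) → (p0=1, p1=2, p2=1, p3=4, p4=6, p5=0, p6=1)
step 8: fire t4:  (p0=1, p1=2, p2=1, p3=4, p4=6, p5=0, p6=1) → (p0=0, p1=2, p2=1, p3=5, p4=7, p5=0, p6=1)

(p0=0, p1=2, p2=1, p3=5, p4=7, p5=0, p6=1)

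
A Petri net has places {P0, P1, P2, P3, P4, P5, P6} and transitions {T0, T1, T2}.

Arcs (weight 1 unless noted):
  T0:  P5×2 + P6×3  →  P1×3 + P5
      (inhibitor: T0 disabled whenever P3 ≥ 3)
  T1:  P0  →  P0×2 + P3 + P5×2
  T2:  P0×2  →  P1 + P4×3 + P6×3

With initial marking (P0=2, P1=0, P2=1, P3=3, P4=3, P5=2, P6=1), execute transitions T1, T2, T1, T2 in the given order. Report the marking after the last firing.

(P0=0, P1=2, P2=1, P3=5, P4=9, P5=6, P6=7)

step 1: fire T1:  (P0=2, P1=0, P2=1, P3=3, P4=3, P5=2, P6=1) → (P0=3, P1=0, P2=1, P3=4, P4=3, P5=4, P6=1)
step 2: fire T2:  (P0=3, P1=0, P2=1, P3=4, P4=3, P5=4, P6=1) → (P0=1, P1=1, P2=1, P3=4, P4=6, P5=4, P6=4)
step 3: fire T1:  (P0=1, P1=1, P2=1, P3=4, P4=6, P5=4, P6=4) → (P0=2, P1=1, P2=1, P3=5, P4=6, P5=6, P6=4)
step 4: fire T2:  (P0=2, P1=1, P2=1, P3=5, P4=6, P5=6, P6=4) → (P0=0, P1=2, P2=1, P3=5, P4=9, P5=6, P6=7)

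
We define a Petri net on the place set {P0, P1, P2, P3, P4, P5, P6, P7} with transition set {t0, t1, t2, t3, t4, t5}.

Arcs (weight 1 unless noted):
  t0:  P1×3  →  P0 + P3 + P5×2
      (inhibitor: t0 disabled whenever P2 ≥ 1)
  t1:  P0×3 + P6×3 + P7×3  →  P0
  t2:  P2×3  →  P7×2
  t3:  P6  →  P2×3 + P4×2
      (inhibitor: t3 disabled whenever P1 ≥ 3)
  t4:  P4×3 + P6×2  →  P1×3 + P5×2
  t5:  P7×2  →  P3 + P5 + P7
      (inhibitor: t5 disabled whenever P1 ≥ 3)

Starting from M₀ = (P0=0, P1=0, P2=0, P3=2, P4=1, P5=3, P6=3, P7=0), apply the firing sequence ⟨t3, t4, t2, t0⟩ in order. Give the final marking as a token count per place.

(P0=1, P1=0, P2=0, P3=3, P4=0, P5=7, P6=0, P7=2)

step 1: fire t3:  (P0=0, P1=0, P2=0, P3=2, P4=1, P5=3, P6=3, P7=0) → (P0=0, P1=0, P2=3, P3=2, P4=3, P5=3, P6=2, P7=0)
step 2: fire t4:  (P0=0, P1=0, P2=3, P3=2, P4=3, P5=3, P6=2, P7=0) → (P0=0, P1=3, P2=3, P3=2, P4=0, P5=5, P6=0, P7=0)
step 3: fire t2:  (P0=0, P1=3, P2=3, P3=2, P4=0, P5=5, P6=0, P7=0) → (P0=0, P1=3, P2=0, P3=2, P4=0, P5=5, P6=0, P7=2)
step 4: fire t0:  (P0=0, P1=3, P2=0, P3=2, P4=0, P5=5, P6=0, P7=2) → (P0=1, P1=0, P2=0, P3=3, P4=0, P5=7, P6=0, P7=2)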